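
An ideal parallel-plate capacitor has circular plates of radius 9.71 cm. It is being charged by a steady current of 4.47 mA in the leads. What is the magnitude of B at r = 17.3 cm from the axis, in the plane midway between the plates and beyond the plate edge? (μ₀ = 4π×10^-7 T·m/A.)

By continuity the displacement current in the gap matches the conduction current: I_d = 4.47×10^-3 A.
With r > R the enclosed displacement current is the full I_d; B = μ₀ I_d / (2πr) = 5.17×10^-9 T.

5.17×10^-9 T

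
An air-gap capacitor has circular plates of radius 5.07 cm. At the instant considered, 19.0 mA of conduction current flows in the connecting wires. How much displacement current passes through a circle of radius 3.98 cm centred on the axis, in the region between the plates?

By continuity the displacement current in the gap matches the conduction current: I_d = 0.0190 A.
The field is uniform, so I_d,enc = I_d (r/R)² = (0.0190)(3.98/5.07)² = 0.0117 A.

0.0117 A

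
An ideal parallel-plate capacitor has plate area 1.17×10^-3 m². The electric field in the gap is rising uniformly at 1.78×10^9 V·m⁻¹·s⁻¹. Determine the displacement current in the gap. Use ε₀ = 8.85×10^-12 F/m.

1.84×10^-5 A

The displacement current is ε₀ times dΦ_E/dt = ε₀ A dE/dt = (8.85×10^-12)(1.17×10^-3)(1.78×10^9) = 1.84×10^-5 A.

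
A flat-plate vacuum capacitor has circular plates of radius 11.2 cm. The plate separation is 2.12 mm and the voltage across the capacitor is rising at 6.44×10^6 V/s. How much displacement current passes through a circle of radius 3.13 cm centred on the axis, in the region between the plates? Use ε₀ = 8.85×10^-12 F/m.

I_d = C dV/dt with C = ε₀πR²/d = 1.645×10^-10 F, so I_d = (1.645×10^-10)(6.44×10^6) = 1.059×10^-3 A.
The field is uniform, so I_d,enc = I_d (r/R)² = (1.059×10^-3)(3.13/11.2)² = 8.27×10^-5 A.

8.27×10^-5 A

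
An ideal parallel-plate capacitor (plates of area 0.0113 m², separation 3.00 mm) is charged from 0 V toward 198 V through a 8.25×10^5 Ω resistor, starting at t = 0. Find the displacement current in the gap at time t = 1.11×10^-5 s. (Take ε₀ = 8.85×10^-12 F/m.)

C = ε₀A/d = (8.85×10^-12)(0.0113)/(3.00×10^-3) = 3.334×10^-11 F, so τ = RC = 2.751×10^-5 s.
The conduction current is I(t) = (V₀/R) e^(−t/τ), and the displacement current between the plates equals it.
t/τ = 0.4035; I_d = (198/8.25×10^5) · e^(−0.4035) = (2.400×10^-4)(0.6680) = 1.60×10^-4 A.

1.60×10^-4 A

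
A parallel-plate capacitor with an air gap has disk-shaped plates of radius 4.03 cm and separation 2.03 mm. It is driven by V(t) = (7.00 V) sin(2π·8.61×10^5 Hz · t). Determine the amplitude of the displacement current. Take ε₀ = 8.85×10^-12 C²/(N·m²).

The displacement current equals the conduction current C dV/dt, which peaks at C V₀ ω.
With C = ε₀A/d = (8.85×10^-12)(5.102×10^-3)/(2.03×10^-3) = 2.224×10^-11 F and ω = 2πf = 5.410×10^6 rad/s, I_d,max = (2.224×10^-11)(7.00)(5.410×10^6) = 8.42×10^-4 A.

8.42×10^-4 A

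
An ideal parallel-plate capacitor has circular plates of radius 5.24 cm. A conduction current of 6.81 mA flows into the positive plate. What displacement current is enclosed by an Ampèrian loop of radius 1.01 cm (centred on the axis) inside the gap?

2.53×10^-4 A

Between the plates the displacement current equals the wire current: I_d = 6.81 mA = 6.81×10^-3 A.
Through an area πr² the displacement current is I_d·(πr²/πR²) = I_d (r/R)² = 2.53×10^-4 A.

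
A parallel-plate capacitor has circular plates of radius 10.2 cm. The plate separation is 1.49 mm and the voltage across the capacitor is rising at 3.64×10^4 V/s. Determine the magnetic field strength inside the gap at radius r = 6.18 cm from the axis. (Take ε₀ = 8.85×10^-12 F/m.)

dE/dt = (dV/dt)/d = 2.443×10^7 V/(m·s); I_d = ε₀(πR²)(dE/dt) = (8.85×10^-12)(0.03269)(2.443×10^7) = 7.068×10^-6 A.
∮B·dl = μ₀ I_d,enc with I_d,enc = I_d r²/R² = 2.595×10^-6 A; so B = μ₀ I_d,enc/(2πr) = 8.40×10^-12 T.

8.40×10^-12 T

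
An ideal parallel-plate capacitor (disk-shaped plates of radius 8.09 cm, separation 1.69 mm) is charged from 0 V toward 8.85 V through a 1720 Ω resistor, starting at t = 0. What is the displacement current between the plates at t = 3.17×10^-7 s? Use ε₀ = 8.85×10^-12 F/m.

9.29×10^-4 A

C = ε₀A/d = (8.85×10^-12)(0.02056)/(1.69×10^-3) = 1.077×10^-10 F and τ = RC = 1.852×10^-7 s. I_d in the gap equals the RC charging current.
I_d(t) = (V₀/R) e^(−t/τ) = 5.145×10^-3 · e^(−1.712) = 9.29×10^-4 A.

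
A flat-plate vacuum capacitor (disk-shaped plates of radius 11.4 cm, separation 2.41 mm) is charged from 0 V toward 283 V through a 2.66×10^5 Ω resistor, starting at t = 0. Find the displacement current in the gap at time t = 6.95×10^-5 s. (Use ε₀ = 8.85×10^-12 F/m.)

C = ε₀A/d = (8.85×10^-12)(0.04083)/(2.41×10^-3) = 1.499×10^-10 F and τ = RC = 3.987×10^-5 s. I_d in the gap equals the RC charging current.
I_d(t) = (V₀/R) e^(−t/τ) = 1.064×10^-3 · e^(−1.743) = 1.86×10^-4 A.

1.86×10^-4 A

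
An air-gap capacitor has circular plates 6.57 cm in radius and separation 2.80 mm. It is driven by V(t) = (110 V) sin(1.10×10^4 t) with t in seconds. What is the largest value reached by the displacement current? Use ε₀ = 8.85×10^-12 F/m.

5.19×10^-5 A

C = ε₀A/d = (8.85×10^-12)(0.01356)/(2.80×10^-3) = 4.286×10^-11 F; ω = 1.10×10^4 rad/s.
I_d = C dV/dt, so |I_d|_max = C V₀ ω = (4.286×10^-11)(110)(1.10×10^4) = 5.19×10^-5 A.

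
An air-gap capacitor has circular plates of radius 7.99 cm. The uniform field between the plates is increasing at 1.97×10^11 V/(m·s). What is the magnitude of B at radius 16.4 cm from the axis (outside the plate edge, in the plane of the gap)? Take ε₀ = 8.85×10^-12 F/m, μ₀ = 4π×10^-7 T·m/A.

Through the whole plate area (πR² = 0.02006 m²), I_d = ε₀ πR² dE/dt = 0.03497 A.
For r ≥ R the full I_d is enclosed: B = μ₀ I_d/(2πr) = (4π×10^-7)(0.03497)/(2π·0.164) = 4.26×10^-8 T.

4.26×10^-8 T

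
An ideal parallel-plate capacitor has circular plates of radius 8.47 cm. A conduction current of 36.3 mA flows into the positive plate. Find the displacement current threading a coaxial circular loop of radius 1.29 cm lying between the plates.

8.42×10^-4 A

Between the plates the displacement current equals the wire current: I_d = 36.3 mA = 0.0363 A.
Since J_d is uniform, the enclosed fraction is (r/R)² = 0.02320, giving I_d,enc = 8.42×10^-4 A.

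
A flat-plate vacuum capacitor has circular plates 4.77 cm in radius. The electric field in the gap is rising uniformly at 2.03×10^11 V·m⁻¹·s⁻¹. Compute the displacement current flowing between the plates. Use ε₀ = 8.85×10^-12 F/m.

0.0128 A

With a uniform field, Φ_E = EA, so I_d = ε₀ A dE/dt = 0.0128 A.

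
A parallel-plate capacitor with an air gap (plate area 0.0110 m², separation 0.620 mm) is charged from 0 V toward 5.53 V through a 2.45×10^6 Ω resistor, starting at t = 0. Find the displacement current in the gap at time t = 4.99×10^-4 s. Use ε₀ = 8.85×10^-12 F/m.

C = ε₀A/d = (8.85×10^-12)(0.0110)/(6.20×10^-4) = 1.570×10^-10 F and τ = RC = 3.846×10^-4 s. I_d in the gap equals the RC charging current.
I_d(t) = (V₀/R) e^(−t/τ) = 2.257×10^-6 · e^(−1.297) = 6.17×10^-7 A.

6.17×10^-7 A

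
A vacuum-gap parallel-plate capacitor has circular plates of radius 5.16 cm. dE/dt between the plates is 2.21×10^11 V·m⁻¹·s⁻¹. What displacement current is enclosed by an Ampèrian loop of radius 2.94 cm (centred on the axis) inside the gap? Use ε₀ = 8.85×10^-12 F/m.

I_d = ε₀ dΦ_E/dt = ε₀ πR² (dE/dt) = (8.85×10^-12)(8.365×10^-3)(2.21×10^11) = 0.01636 A through the full plate area.
Through an area πr² the displacement current is I_d·(πr²/πR²) = I_d (r/R)² = 5.31×10^-3 A.

5.31×10^-3 A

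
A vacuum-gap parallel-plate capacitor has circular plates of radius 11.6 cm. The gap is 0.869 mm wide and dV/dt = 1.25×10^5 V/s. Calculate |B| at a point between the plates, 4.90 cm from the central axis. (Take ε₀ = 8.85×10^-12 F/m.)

I_d = C dV/dt with C = ε₀πR²/d = 4.305×10^-10 F, so I_d = (4.305×10^-10)(1.25×10^5) = 5.381×10^-5 A.
An Ampèrian loop of radius r encloses a fraction (r/R)² of I_d. Then B·2πr = μ₀ I_d (r/R)², giving B = μ₀ I_d r/(2πR²) = 3.92×10^-11 T.

3.92×10^-11 T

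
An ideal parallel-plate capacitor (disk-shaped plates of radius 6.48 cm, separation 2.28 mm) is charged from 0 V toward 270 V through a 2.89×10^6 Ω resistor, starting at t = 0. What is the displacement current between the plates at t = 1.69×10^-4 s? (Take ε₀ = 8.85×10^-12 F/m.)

2.98×10^-5 A

C = ε₀A/d = (8.85×10^-12)(0.01319)/(2.28×10^-3) = 5.120×10^-11 F and τ = RC = 1.480×10^-4 s. I_d in the gap equals the RC charging current.
I_d(t) = (V₀/R) e^(−t/τ) = 9.343×10^-5 · e^(−1.142) = 2.98×10^-5 A.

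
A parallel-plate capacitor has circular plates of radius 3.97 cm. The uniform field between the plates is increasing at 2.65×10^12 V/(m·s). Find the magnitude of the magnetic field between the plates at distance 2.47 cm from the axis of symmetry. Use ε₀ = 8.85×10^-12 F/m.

3.64×10^-7 T

Through the whole plate area (πR² = 4.951×10^-3 m²), I_d = ε₀ πR² dE/dt = 0.1161 A.
∮B·dl = μ₀ I_d,enc with I_d,enc = I_d r²/R² = 0.04494 A; so B = μ₀ I_d,enc/(2πr) = 3.64×10^-7 T.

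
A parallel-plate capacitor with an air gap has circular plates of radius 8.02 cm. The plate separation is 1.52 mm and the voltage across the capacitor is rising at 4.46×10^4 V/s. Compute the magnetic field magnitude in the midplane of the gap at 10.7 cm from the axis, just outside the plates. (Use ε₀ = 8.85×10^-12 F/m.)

I_d = C dV/dt with C = ε₀πR²/d = 1.177×10^-10 F, so I_d = (1.177×10^-10)(4.46×10^4) = 5.249×10^-6 A.
Outside the plates the loop encloses all of I_d, so B·2πr = μ₀ I_d and B = 9.81×10^-12 T.

9.81×10^-12 T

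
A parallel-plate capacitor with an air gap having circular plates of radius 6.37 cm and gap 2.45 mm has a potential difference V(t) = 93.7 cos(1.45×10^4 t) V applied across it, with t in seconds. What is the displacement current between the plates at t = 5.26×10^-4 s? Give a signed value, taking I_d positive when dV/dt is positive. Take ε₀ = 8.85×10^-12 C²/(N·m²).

dV/dt = (93.7)(1.45×10^4)·−sin(7.627) = -1.324×10^6 V/s.
I_d = C dV/dt with C = ε₀A/d = (8.85×10^-12)(0.01275)/(2.45×10^-3) = 4.606×10^-11 F, so I_d = (4.606×10^-11)(-1.324×10^6) = -6.10×10^-5 A.

-6.10×10^-5 A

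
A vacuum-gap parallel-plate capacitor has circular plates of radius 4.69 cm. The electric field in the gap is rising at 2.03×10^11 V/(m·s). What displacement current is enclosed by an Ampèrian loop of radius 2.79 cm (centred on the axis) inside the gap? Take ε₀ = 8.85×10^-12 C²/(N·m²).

Through the whole plate area (πR² = 6.910×10^-3 m²), I_d = ε₀ πR² dE/dt = 0.01241 A.
Through an area πr² the displacement current is I_d·(πr²/πR²) = I_d (r/R)² = 4.39×10^-3 A.

4.39×10^-3 A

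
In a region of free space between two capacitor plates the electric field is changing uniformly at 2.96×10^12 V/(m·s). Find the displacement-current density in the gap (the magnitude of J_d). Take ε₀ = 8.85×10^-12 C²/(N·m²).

J_d = ε₀ ∂E/∂t, so J_d = 26.2 A/m².

26.2 A/m²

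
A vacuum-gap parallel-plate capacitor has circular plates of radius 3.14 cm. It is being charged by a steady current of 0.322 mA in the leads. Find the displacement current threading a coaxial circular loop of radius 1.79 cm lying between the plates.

Between the plates the displacement current equals the wire current: I_d = 0.322 mA = 3.22×10^-4 A.
Through an area πr² the displacement current is I_d·(πr²/πR²) = I_d (r/R)² = 1.05×10^-4 A.

1.05×10^-4 A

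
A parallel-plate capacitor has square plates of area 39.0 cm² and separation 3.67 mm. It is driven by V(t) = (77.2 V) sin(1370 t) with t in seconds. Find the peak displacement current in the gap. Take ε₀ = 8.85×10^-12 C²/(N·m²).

9.95×10^-7 A

C = ε₀A/d = (8.85×10^-12)(3.90×10^-3)/(3.67×10^-3) = 9.405×10^-12 F; ω = 1370 rad/s.
I_d = C dV/dt, so |I_d|_max = C V₀ ω = (9.405×10^-12)(77.2)(1370) = 9.95×10^-7 A.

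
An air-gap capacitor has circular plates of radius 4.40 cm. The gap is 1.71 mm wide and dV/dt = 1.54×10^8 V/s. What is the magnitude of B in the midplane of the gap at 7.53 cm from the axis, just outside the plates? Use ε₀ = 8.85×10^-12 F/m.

With E = V/d, dE/dt = 9.006×10^10 V/(m·s) and πR² = 6.082×10^-3 m², giving I_d = ε₀ πR² dE/dt = 4.848×10^-3 A.
Outside the plates the loop encloses all of I_d, so B·2πr = μ₀ I_d and B = 1.29×10^-8 T.

1.29×10^-8 T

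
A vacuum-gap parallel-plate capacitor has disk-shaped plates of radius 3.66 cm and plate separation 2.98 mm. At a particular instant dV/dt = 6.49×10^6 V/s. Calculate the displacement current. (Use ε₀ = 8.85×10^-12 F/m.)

C = ε₀A/d = (8.85×10^-12)(4.208×10^-3)/(2.98×10^-3) = 1.250×10^-11 F.
I_d = C dV/dt = (1.250×10^-11)(6.49×10^6) = 8.11×10^-5 A.

8.11×10^-5 A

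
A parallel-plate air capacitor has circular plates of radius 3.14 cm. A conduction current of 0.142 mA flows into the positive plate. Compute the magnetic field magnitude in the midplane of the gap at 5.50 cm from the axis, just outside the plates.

No conduction current crosses the gap, so I_d there equals the 1.42×10^-4 A in the leads.
For r ≥ R the full I_d is enclosed: B = μ₀ I_d/(2πr) = (4π×10^-7)(1.42×10^-4)/(2π·0.0550) = 5.16×10^-10 T.

5.16×10^-10 T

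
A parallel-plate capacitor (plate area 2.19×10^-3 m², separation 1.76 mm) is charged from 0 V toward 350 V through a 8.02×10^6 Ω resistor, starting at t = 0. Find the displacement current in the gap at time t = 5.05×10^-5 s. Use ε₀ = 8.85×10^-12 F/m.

2.46×10^-5 A

With C = ε₀A/d = (8.85×10^-12)(2.19×10^-3)/(1.76×10^-3) = 1.101×10^-11 F, the time constant is τ = RC = 8.830×10^-5 s, so t/τ = 0.5719 and e^(−t/τ) = 0.5645.
I_d = I_cond = (V₀/R) e^(−t/τ) = (4.364×10^-5)(0.5645) = 2.46×10^-5 A.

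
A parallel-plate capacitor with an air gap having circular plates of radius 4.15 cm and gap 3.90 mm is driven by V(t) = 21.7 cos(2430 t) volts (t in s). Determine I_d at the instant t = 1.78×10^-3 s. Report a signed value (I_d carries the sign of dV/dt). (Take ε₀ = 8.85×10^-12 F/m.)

6.00×10^-7 A

C = ε₀A/d = (8.85×10^-12)(5.411×10^-3)/(3.90×10^-3) = 1.228×10^-11 F. dV/dt = V₀ω·−sin(ωt); at ωt = 4.3254 rad this factor is 0.9260.
I_d = C dV/dt = (1.228×10^-11)(21.7)(2430)(0.9260) = 6.00×10^-7 A.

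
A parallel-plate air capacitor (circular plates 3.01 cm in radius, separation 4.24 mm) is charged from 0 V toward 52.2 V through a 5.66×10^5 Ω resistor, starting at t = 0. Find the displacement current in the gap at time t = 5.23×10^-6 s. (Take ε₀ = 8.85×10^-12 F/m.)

C = ε₀A/d = (8.85×10^-12)(2.846×10^-3)/(4.24×10^-3) = 5.940×10^-12 F and τ = RC = 3.362×10^-6 s. I_d in the gap equals the RC charging current.
I_d(t) = (V₀/R) e^(−t/τ) = 9.223×10^-5 · e^(−1.556) = 1.95×10^-5 A.

1.95×10^-5 A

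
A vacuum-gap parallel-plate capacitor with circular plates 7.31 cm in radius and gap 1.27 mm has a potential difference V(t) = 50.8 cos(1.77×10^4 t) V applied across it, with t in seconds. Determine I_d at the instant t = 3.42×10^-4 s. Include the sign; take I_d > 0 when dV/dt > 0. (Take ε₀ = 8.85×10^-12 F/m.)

dV/dt = (50.8)(1.77×10^4)·−sin(6.0534) = 2.048×10^5 V/s.
I_d = C dV/dt with C = ε₀A/d = (8.85×10^-12)(0.01679)/(1.27×10^-3) = 1.170×10^-10 F, so I_d = (1.170×10^-10)(2.048×10^5) = 2.40×10^-5 A.

2.40×10^-5 A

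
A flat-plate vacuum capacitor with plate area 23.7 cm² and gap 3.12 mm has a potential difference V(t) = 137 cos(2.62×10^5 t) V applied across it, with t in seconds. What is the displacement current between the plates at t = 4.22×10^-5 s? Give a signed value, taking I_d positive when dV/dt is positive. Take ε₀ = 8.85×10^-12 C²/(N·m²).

2.41×10^-4 A

dE/dt = (V₀ω/d)·−sin(ωt) with ωt = 11.0564 rad: (137)(2.62×10^5)(0.9982)/(3.12×10^-3) = 1.148×10^10 V/(m·s).
I_d = ε₀ A dE/dt = (8.85×10^-12)(2.37×10^-3)(1.148×10^10) = 2.41×10^-4 A.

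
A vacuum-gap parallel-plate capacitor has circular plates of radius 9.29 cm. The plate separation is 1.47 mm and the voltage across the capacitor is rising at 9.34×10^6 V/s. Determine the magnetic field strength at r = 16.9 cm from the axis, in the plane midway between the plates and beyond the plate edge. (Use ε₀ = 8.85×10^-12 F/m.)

With E = V/d, dE/dt = 6.354×10^9 V/(m·s) and πR² = 0.02711 m², giving I_d = ε₀ πR² dE/dt = 1.524×10^-3 A.
Outside the plates the loop encloses all of I_d, so B·2πr = μ₀ I_d and B = 1.80×10^-9 T.

1.80×10^-9 T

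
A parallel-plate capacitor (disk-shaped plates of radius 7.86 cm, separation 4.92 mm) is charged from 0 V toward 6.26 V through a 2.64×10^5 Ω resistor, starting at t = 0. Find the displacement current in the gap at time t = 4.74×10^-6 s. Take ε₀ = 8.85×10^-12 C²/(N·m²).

1.42×10^-5 A

C = ε₀A/d = (8.85×10^-12)(0.01941)/(4.92×10^-3) = 3.491×10^-11 F and τ = RC = 9.216×10^-6 s. I_d in the gap equals the RC charging current.
I_d(t) = (V₀/R) e^(−t/τ) = 2.371×10^-5 · e^(−0.5143) = 1.42×10^-5 A.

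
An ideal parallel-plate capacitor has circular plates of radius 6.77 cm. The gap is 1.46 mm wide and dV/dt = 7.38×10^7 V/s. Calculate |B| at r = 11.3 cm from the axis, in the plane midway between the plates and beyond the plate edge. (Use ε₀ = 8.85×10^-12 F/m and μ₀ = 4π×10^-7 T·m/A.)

1.14×10^-8 T

I_d = C dV/dt with C = ε₀πR²/d = 8.729×10^-11 F, so I_d = (8.729×10^-11)(7.38×10^7) = 6.442×10^-3 A.
For r ≥ R the full I_d is enclosed: B = μ₀ I_d/(2πr) = (4π×10^-7)(6.442×10^-3)/(2π·0.113) = 1.14×10^-8 T.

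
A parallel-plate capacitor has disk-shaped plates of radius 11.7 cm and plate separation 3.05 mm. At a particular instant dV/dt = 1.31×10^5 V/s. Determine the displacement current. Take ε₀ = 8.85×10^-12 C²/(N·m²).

C = ε₀A/d = (8.85×10^-12)(0.04301)/(3.05×10^-3) = 1.248×10^-10 F.
I_d = C dV/dt = (1.248×10^-10)(1.31×10^5) = 1.63×10^-5 A.

1.63×10^-5 A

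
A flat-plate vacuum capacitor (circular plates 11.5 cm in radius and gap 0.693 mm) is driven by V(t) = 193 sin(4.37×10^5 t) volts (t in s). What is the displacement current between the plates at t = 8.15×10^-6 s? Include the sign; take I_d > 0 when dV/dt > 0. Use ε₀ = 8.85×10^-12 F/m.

-0.0409 A

dE/dt = (V₀ω/d)·cos(ωt) with ωt = 3.56155 rad: (193)(4.37×10^5)(-0.9131)/(6.93×10^-4) = -1.111×10^11 V/(m·s).
I_d = ε₀ A dE/dt = (8.85×10^-12)(0.04155)(-1.111×10^11) = -0.0409 A.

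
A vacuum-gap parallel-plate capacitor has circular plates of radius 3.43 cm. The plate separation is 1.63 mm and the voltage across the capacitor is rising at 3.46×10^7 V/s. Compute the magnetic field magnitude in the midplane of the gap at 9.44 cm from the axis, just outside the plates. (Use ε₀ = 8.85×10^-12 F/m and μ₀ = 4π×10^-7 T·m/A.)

I_d = C dV/dt with C = ε₀πR²/d = 2.007×10^-11 F, so I_d = (2.007×10^-11)(3.46×10^7) = 6.944×10^-4 A.
For r ≥ R the full I_d is enclosed: B = μ₀ I_d/(2πr) = (4π×10^-7)(6.944×10^-4)/(2π·0.0944) = 1.47×10^-9 T.

1.47×10^-9 T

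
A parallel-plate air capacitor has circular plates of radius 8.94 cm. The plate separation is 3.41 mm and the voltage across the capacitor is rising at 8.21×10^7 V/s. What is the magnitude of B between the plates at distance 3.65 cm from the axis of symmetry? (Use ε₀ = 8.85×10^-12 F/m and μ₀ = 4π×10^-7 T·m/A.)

4.89×10^-9 T

I_d = C dV/dt with C = ε₀πR²/d = 6.517×10^-11 F, so I_d = (6.517×10^-11)(8.21×10^7) = 5.350×10^-3 A.
An Ampèrian loop of radius r encloses a fraction (r/R)² of I_d. Then B·2πr = μ₀ I_d (r/R)², giving B = μ₀ I_d r/(2πR²) = 4.89×10^-9 T.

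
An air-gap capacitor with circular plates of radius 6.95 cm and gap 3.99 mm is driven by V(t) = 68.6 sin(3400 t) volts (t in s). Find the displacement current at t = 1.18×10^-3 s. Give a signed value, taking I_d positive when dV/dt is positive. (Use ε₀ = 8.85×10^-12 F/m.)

-5.06×10^-6 A

dV/dt = (68.6)(3400)·cos(4.012) = -1.503×10^5 V/s.
I_d = C dV/dt with C = ε₀A/d = (8.85×10^-12)(0.01517)/(3.99×10^-3) = 3.365×10^-11 F, so I_d = (3.365×10^-11)(-1.503×10^5) = -5.06×10^-6 A.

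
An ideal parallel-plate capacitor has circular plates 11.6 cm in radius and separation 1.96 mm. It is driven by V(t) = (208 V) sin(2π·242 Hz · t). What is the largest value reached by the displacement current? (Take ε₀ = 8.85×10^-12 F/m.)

(dE/dt)_max = V₀ω/d = 1.614×10^8 V/(m·s); ω = 2πf = 1521 rad/s.
I_d,max = ε₀ A (dE/dt)_max = (8.85×10^-12)(0.04227)(1.614×10^8) = 6.04×10^-5 A.

6.04×10^-5 A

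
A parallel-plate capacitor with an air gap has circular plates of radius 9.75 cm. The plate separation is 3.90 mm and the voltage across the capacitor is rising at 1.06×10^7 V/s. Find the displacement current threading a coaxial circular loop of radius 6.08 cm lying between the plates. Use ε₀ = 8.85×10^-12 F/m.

2.79×10^-4 A

With E = V/d, dE/dt = 2.718×10^9 V/(m·s) and πR² = 0.02986 m², giving I_d = ε₀ πR² dE/dt = 7.183×10^-4 A.
Through an area πr² the displacement current is I_d·(πr²/πR²) = I_d (r/R)² = 2.79×10^-4 A.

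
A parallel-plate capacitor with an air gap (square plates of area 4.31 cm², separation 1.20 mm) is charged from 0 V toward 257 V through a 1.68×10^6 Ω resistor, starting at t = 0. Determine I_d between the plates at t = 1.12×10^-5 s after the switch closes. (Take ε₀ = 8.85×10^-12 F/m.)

1.88×10^-5 A

With C = ε₀A/d = (8.85×10^-12)(4.31×10^-4)/(1.20×10^-3) = 3.179×10^-12 F, the time constant is τ = RC = 5.341×10^-6 s, so t/τ = 2.097 and e^(−t/τ) = 0.1228.
I_d = I_cond = (V₀/R) e^(−t/τ) = (1.530×10^-4)(0.1228) = 1.88×10^-5 A.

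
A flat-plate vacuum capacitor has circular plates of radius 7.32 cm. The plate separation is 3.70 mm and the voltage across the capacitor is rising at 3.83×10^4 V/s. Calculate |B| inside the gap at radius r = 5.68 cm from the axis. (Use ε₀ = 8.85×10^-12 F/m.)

dE/dt = (dV/dt)/d = 1.035×10^7 V/(m·s); I_d = ε₀(πR²)(dE/dt) = (8.85×10^-12)(0.01683)(1.035×10^7) = 1.542×10^-6 A.
An Ampèrian loop of radius r encloses a fraction (r/R)² of I_d. Then B·2πr = μ₀ I_d (r/R)², giving B = μ₀ I_d r/(2πR²) = 3.27×10^-12 T.

3.27×10^-12 T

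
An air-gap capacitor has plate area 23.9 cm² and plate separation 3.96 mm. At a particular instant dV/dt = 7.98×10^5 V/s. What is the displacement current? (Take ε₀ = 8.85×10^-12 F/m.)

The field between the plates is E = V/d, so dE/dt = (7.98×10^5)/(3.96×10^-3 m) = 2.015×10^8 V/(m·s).
I_d = ε₀ A (dE/dt) = (8.85×10^-12)(2.39×10^-3)(2.015×10^8) = 4.26×10^-6 A.

4.26×10^-6 A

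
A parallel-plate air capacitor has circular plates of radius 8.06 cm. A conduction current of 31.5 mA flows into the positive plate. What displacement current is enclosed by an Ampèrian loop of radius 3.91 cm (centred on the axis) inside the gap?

By continuity the displacement current in the gap matches the conduction current: I_d = 0.0315 A.
Since J_d is uniform, the enclosed fraction is (r/R)² = 0.2353, giving I_d,enc = 7.41×10^-3 A.

7.41×10^-3 A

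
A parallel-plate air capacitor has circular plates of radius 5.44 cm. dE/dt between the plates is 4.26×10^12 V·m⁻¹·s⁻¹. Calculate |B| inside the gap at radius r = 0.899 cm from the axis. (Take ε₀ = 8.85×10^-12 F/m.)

Total displacement current: I_d = ε₀(πR²)(dE/dt) = (8.85×10^-12)(9.297×10^-3)(4.26×10^12) = 0.3505 A.
∮B·dl = μ₀ I_d,enc with I_d,enc = I_d r²/R² = 9.572×10^-3 A; so B = μ₀ I_d,enc/(2πr) = 2.13×10^-7 T.

2.13×10^-7 T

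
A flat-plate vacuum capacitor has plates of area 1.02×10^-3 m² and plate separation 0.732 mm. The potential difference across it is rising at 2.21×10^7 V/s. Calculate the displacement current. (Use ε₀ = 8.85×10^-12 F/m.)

2.73×10^-4 A

E = V/d so dE/dt = (dV/dt)/d = 3.019×10^10 V/(m·s), and I_d = ε₀ A dE/dt = (8.85×10^-12)(1.02×10^-3)(3.019×10^10) = 2.73×10^-4 A.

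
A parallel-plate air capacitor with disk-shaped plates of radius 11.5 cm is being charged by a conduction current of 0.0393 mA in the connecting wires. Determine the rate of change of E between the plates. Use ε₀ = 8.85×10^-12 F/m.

By continuity, I_d in the gap equals the 0.0393 mA flowing in the wire.
Since I_d = ε₀ A dE/dt, dE/dt = I_d/(ε₀A) = (3.93×10^-5)/((8.85×10^-12)(0.04155)) = 1.07×10^8 V/(m·s).

1.07×10^8 V/(m·s)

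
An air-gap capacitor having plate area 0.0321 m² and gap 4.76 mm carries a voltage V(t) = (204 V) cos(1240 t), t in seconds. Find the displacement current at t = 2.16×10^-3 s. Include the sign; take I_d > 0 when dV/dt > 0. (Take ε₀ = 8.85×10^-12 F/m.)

-6.75×10^-6 A

C = ε₀A/d = (8.85×10^-12)(0.0321)/(4.76×10^-3) = 5.968×10^-11 F. dV/dt = V₀ω·−sin(ωt); at ωt = 2.6784 rad this factor is -0.4468.
I_d = C dV/dt = (5.968×10^-11)(204)(1240)(-0.4468) = -6.75×10^-6 A.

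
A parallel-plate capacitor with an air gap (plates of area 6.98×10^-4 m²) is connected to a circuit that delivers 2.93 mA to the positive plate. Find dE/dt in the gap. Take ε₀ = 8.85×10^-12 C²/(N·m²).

By continuity, I_d in the gap equals the 2.93 mA flowing in the wire.
Since I_d = ε₀ A dE/dt, dE/dt = I_d/(ε₀A) = (2.93×10^-3)/((8.85×10^-12)(6.98×10^-4)) = 4.74×10^11 V/(m·s).

4.74×10^11 V/(m·s)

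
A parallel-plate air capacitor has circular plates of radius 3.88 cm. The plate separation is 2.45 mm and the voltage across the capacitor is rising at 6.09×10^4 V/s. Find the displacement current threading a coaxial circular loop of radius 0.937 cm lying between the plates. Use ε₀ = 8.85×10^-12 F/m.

6.07×10^-8 A

With E = V/d, dE/dt = 2.486×10^7 V/(m·s) and πR² = 4.729×10^-3 m², giving I_d = ε₀ πR² dE/dt = 1.040×10^-6 A.
Since J_d is uniform, the enclosed fraction is (r/R)² = 0.05832, giving I_d,enc = 6.07×10^-8 A.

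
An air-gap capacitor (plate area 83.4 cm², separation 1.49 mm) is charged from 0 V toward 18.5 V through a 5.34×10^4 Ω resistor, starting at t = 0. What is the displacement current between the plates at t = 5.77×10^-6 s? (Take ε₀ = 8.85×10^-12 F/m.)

With C = ε₀A/d = (8.85×10^-12)(8.34×10^-3)/(1.49×10^-3) = 4.954×10^-11 F, the time constant is τ = RC = 2.645×10^-6 s, so t/τ = 2.181 and e^(−t/τ) = 0.1129.
I_d = I_cond = (V₀/R) e^(−t/τ) = (3.464×10^-4)(0.1129) = 3.91×10^-5 A.

3.91×10^-5 A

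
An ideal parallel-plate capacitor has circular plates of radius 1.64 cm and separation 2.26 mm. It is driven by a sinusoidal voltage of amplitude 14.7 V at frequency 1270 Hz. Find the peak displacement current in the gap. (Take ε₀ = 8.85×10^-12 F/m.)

3.88×10^-7 A

C = ε₀A/d = (8.85×10^-12)(8.450×10^-4)/(2.26×10^-3) = 3.309×10^-12 F; ω = 2πf = 7980 rad/s.
I_d = C dV/dt, so |I_d|_max = C V₀ ω = (3.309×10^-12)(14.7)(7980) = 3.88×10^-7 A.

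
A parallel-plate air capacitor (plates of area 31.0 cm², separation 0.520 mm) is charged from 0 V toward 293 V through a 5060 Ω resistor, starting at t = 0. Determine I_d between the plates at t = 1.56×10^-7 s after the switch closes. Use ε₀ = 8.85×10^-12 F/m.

0.0323 A

With C = ε₀A/d = (8.85×10^-12)(3.10×10^-3)/(5.20×10^-4) = 5.276×10^-11 F, the time constant is τ = RC = 2.670×10^-7 s, so t/τ = 0.5843 and e^(−t/τ) = 0.5575.
I_d = I_cond = (V₀/R) e^(−t/τ) = (0.05791)(0.5575) = 0.0323 A.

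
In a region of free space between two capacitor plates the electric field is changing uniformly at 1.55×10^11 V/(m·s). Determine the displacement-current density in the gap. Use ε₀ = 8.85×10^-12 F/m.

The displacement-current density is ε₀ ∂E/∂t = (8.85×10^-12)(1.55×10^11) = 1.37 A/m².

1.37 A/m²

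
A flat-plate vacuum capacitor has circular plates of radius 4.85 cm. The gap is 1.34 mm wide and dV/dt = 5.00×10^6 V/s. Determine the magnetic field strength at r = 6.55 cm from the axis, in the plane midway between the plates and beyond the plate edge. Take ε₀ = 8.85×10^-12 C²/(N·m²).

With E = V/d, dE/dt = 3.731×10^9 V/(m·s) and πR² = 7.390×10^-3 m², giving I_d = ε₀ πR² dE/dt = 2.440×10^-4 A.
With r > R the enclosed displacement current is the full I_d; B = μ₀ I_d / (2πr) = 7.45×10^-10 T.

7.45×10^-10 T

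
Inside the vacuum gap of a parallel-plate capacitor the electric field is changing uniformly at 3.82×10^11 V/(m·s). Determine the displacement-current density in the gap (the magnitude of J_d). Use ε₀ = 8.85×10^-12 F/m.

J_d = ε₀ ∂E/∂t, so J_d = 3.38 A/m².

3.38 A/m²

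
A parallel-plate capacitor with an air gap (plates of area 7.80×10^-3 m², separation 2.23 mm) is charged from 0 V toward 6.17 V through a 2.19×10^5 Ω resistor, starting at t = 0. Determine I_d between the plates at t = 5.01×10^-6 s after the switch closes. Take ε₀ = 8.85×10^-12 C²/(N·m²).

1.35×10^-5 A

With C = ε₀A/d = (8.85×10^-12)(7.80×10^-3)/(2.23×10^-3) = 3.096×10^-11 F, the time constant is τ = RC = 6.780×10^-6 s, so t/τ = 0.7389 and e^(−t/τ) = 0.4776.
I_d = I_cond = (V₀/R) e^(−t/τ) = (2.817×10^-5)(0.4776) = 1.35×10^-5 A.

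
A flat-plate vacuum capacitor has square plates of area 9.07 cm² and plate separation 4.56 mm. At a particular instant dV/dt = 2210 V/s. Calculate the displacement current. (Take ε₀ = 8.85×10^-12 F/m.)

The field between the plates is E = V/d, so dE/dt = (2210)/(4.56×10^-3 m) = 4.846×10^5 V/(m·s).
I_d = ε₀ A (dE/dt) = (8.85×10^-12)(9.07×10^-4)(4.846×10^5) = 3.89×10^-9 A.

3.89×10^-9 A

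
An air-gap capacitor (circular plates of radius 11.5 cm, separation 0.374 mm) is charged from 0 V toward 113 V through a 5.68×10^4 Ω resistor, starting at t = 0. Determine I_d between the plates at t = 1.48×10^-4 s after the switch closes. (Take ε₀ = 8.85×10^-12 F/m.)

With C = ε₀A/d = (8.85×10^-12)(0.04155)/(3.74×10^-4) = 9.832×10^-10 F, the time constant is τ = RC = 5.585×10^-5 s, so t/τ = 2.650 and e^(−t/τ) = 0.07065.
I_d = I_cond = (V₀/R) e^(−t/τ) = (1.989×10^-3)(0.07065) = 1.41×10^-4 A.

1.41×10^-4 A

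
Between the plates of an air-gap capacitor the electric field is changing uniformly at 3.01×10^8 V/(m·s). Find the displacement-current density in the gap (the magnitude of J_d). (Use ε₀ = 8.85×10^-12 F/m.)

2.66×10^-3 A/m²

The displacement-current density is ε₀ ∂E/∂t = (8.85×10^-12)(3.01×10^8) = 2.66×10^-3 A/m².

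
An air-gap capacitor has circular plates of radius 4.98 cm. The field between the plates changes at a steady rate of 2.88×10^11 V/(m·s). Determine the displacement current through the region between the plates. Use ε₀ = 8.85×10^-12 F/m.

With a uniform field, Φ_E = EA, so I_d = ε₀ A dE/dt = 0.0199 A.

0.0199 A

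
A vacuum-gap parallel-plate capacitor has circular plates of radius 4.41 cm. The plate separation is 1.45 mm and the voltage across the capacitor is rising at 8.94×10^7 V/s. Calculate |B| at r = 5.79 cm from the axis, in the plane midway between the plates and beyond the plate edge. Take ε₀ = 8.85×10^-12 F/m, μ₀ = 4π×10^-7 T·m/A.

I_d = C dV/dt with C = ε₀πR²/d = 3.729×10^-11 F, so I_d = (3.729×10^-11)(8.94×10^7) = 3.334×10^-3 A.
Outside the plates the loop encloses all of I_d, so B·2πr = μ₀ I_d and B = 1.15×10^-8 T.

1.15×10^-8 T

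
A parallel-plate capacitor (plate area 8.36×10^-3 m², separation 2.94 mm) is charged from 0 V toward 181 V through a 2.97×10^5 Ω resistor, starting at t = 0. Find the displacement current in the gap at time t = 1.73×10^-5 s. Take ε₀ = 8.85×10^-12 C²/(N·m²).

With C = ε₀A/d = (8.85×10^-12)(8.36×10^-3)/(2.94×10^-3) = 2.517×10^-11 F, the time constant is τ = RC = 7.475×10^-6 s, so t/τ = 2.314 and e^(−t/τ) = 0.09886.
I_d = I_cond = (V₀/R) e^(−t/τ) = (6.094×10^-4)(0.09886) = 6.02×10^-5 A.

6.02×10^-5 A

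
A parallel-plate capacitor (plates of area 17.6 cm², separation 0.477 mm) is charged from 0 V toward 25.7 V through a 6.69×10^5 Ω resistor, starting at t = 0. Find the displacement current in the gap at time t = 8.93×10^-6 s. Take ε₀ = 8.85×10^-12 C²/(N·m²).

With C = ε₀A/d = (8.85×10^-12)(1.76×10^-3)/(4.77×10^-4) = 3.265×10^-11 F, the time constant is τ = RC = 2.184×10^-5 s, so t/τ = 0.4089 and e^(−t/τ) = 0.6644.
I_d = I_cond = (V₀/R) e^(−t/τ) = (3.842×10^-5)(0.6644) = 2.55×10^-5 A.

2.55×10^-5 A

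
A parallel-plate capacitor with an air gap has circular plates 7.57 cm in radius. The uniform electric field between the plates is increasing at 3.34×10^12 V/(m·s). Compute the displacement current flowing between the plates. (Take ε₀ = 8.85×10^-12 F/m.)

The displacement current is ε₀ times dΦ_E/dt = ε₀ A dE/dt = (8.85×10^-12)(0.01800)(3.34×10^12) = 0.532 A.

0.532 A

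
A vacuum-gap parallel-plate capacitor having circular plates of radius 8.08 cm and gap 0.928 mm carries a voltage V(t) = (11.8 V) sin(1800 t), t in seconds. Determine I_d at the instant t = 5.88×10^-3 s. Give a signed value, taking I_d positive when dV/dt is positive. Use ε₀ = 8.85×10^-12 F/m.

dE/dt = (V₀ω/d)·cos(ωt) with ωt = 10.584 rad: (11.8)(1800)(-0.4001)/(9.28×10^-4) = -9.157×10^6 V/(m·s).
I_d = ε₀ A dE/dt = (8.85×10^-12)(0.02051)(-9.157×10^6) = -1.66×10^-6 A.

-1.66×10^-6 A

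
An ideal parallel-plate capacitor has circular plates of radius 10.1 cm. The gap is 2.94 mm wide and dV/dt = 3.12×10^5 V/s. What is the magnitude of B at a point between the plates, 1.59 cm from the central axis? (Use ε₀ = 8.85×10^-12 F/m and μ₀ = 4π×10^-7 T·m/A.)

dE/dt = (dV/dt)/d = 1.061×10^8 V/(m·s); I_d = ε₀(πR²)(dE/dt) = (8.85×10^-12)(0.03205)(1.061×10^8) = 3.009×10^-5 A.
∮B·dl = μ₀ I_d,enc with I_d,enc = I_d r²/R² = 7.457×10^-7 A; so B = μ₀ I_d,enc/(2πr) = 9.38×10^-12 T.

9.38×10^-12 T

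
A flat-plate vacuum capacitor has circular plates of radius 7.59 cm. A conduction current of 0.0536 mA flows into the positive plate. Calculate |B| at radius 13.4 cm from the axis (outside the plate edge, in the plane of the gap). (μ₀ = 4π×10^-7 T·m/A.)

8.00×10^-11 T

No conduction current crosses the gap, so I_d there equals the 5.36×10^-5 A in the leads.
For r ≥ R the full I_d is enclosed: B = μ₀ I_d/(2πr) = (4π×10^-7)(5.36×10^-5)/(2π·0.134) = 8.00×10^-11 T.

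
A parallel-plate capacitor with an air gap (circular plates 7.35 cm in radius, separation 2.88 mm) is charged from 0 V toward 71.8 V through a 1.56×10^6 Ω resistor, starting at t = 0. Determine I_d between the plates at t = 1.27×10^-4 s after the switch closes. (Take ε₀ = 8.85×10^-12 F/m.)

C = ε₀A/d = (8.85×10^-12)(0.01697)/(2.88×10^-3) = 5.215×10^-11 F and τ = RC = 8.135×10^-5 s. I_d in the gap equals the RC charging current.
I_d(t) = (V₀/R) e^(−t/τ) = 4.603×10^-5 · e^(−1.561) = 9.66×10^-6 A.

9.66×10^-6 A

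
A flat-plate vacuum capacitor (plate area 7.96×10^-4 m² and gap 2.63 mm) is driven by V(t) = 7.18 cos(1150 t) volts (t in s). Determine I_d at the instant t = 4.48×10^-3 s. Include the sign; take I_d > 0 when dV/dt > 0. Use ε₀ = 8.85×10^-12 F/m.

2.00×10^-8 A

dE/dt = (V₀ω/d)·−sin(ωt) with ωt = 5.152 rad: (7.18)(1150)(0.9049)/(2.63×10^-3) = 2.841×10^6 V/(m·s).
I_d = ε₀ A dE/dt = (8.85×10^-12)(7.96×10^-4)(2.841×10^6) = 2.00×10^-8 A.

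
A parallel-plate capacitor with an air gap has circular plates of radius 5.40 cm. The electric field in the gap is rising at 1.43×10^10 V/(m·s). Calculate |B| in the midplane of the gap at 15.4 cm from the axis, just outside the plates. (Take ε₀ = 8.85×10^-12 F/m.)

Total displacement current: I_d = ε₀(πR²)(dE/dt) = (8.85×10^-12)(9.161×10^-3)(1.43×10^10) = 1.159×10^-3 A.
With r > R the enclosed displacement current is the full I_d; B = μ₀ I_d / (2πr) = 1.51×10^-9 T.

1.51×10^-9 T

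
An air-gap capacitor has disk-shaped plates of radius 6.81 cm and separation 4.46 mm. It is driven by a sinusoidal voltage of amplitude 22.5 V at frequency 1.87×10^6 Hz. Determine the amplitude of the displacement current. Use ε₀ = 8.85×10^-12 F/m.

(dE/dt)_max = V₀ω/d = 5.928×10^10 V/(m·s); ω = 2πf = 1.175×10^7 rad/s.
I_d,max = ε₀ A (dE/dt)_max = (8.85×10^-12)(0.01457)(5.928×10^10) = 7.64×10^-3 A.

7.64×10^-3 A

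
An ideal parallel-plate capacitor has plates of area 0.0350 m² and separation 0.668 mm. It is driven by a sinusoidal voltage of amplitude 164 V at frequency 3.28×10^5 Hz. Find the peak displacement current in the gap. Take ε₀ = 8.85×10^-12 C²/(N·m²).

0.157 A

The displacement current equals the conduction current C dV/dt, which peaks at C V₀ ω.
With C = ε₀A/d = (8.85×10^-12)(0.0350)/(6.68×10^-4) = 4.637×10^-10 F and ω = 2πf = 2.061×10^6 rad/s, I_d,max = (4.637×10^-10)(164)(2.061×10^6) = 0.157 A.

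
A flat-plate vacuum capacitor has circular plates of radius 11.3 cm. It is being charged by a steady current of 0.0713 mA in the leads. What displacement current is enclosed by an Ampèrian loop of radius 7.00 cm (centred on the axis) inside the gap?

No conduction current crosses the gap, so I_d there equals the 7.13×10^-5 A in the leads.
Through an area πr² the displacement current is I_d·(πr²/πR²) = I_d (r/R)² = 2.74×10^-5 A.

2.74×10^-5 A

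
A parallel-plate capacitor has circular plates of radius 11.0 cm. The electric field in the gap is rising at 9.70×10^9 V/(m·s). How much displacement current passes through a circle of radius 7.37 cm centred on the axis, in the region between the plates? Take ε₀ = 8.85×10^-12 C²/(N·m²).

Total displacement current: I_d = ε₀(πR²)(dE/dt) = (8.85×10^-12)(0.03801)(9.70×10^9) = 3.263×10^-3 A.
The field is uniform, so I_d,enc = I_d (r/R)² = (3.263×10^-3)(7.37/11.0)² = 1.46×10^-3 A.

1.46×10^-3 A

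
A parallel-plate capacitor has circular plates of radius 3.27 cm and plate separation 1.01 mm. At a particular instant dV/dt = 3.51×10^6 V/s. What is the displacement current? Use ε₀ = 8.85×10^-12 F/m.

1.03×10^-4 A

E = V/d so dE/dt = (dV/dt)/d = 3.475×10^9 V/(m·s), and I_d = ε₀ A dE/dt = (8.85×10^-12)(3.359×10^-3)(3.475×10^9) = 1.03×10^-4 A.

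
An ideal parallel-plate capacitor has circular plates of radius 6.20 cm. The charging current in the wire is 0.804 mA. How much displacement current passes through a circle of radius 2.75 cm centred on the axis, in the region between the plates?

By continuity the displacement current in the gap matches the conduction current: I_d = 8.04×10^-4 A.
Since J_d is uniform, the enclosed fraction is (r/R)² = 0.1967, giving I_d,enc = 1.58×10^-4 A.

1.58×10^-4 A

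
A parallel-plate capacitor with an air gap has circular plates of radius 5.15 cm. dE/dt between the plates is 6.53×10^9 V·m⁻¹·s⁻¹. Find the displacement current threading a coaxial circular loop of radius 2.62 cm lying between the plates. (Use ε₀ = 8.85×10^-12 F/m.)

1.25×10^-4 A

Through the whole plate area (πR² = 8.332×10^-3 m²), I_d = ε₀ πR² dE/dt = 4.815×10^-4 A.
The field is uniform, so I_d,enc = I_d (r/R)² = (4.815×10^-4)(2.62/5.15)² = 1.25×10^-4 A.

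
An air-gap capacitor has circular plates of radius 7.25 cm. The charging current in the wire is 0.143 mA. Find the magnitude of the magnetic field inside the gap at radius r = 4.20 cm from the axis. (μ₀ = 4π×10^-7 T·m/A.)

Between the plates the displacement current equals the wire current: I_d = 0.143 mA = 1.43×10^-4 A.
∮B·dl = μ₀ I_d,enc with I_d,enc = I_d r²/R² = 4.799×10^-5 A; so B = μ₀ I_d,enc/(2πr) = 2.29×10^-10 T.

2.29×10^-10 T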